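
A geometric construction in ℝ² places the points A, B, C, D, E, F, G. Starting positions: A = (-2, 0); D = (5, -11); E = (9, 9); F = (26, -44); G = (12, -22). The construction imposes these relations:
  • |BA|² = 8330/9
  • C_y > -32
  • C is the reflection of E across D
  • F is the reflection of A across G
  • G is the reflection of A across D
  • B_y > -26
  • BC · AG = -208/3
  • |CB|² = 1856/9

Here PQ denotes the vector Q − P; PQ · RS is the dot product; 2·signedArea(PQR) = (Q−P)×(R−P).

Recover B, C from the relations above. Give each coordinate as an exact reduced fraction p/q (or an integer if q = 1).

B = (43/3, -77/3)
C = (1, -31)

1. C_x = 1  [C is the reflection of E across D]
2. C_y = -31  [C is the reflection of E across D]
   → C = (1, -31)
3. B_x = 43/3  [line -14·x + 22·y + 2296/3 = 0 ∩ |BA|² = 8330/9]
4. B_y = -77/3  [line -14·x + 22·y + 2296/3 = 0 ∩ |BA|² = 8330/9]
   → B = (43/3, -77/3)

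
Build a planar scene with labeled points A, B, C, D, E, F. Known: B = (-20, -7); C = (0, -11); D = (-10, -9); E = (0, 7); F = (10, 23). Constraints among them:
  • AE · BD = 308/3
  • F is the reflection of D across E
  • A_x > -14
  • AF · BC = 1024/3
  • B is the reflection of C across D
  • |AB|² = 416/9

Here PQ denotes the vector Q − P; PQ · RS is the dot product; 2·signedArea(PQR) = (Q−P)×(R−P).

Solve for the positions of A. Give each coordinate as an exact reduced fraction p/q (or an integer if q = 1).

A = (-40/3, -25/3)

1. A_x = -40/3  [line -20·x + 4·y + -700/3 = 0 ∩ |AB|² = 416/9]
2. A_y = -25/3  [line -20·x + 4·y + -700/3 = 0 ∩ |AB|² = 416/9]
   → A = (-40/3, -25/3)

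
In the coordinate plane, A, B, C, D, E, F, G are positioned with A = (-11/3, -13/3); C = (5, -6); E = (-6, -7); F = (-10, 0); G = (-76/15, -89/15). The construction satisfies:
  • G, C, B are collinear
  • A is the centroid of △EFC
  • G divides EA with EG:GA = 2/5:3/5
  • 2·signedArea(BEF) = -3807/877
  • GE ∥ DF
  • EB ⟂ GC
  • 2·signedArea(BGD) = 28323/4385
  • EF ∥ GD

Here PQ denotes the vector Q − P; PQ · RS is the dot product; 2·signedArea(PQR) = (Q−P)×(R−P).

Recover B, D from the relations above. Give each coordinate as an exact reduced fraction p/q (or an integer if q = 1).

B = (-68325/11401, -67576/11401)
D = (-136/15, 16/15)

1. B_x = -68325/11401  [G, C, B are collinear ∩ EB ⟂ GC]
2. B_y = -67576/11401  [G, C, B are collinear ∩ EB ⟂ GC]
   → B = (-68325/11401, -67576/11401)
3. D_x = -136/15  [GE ∥ DF ∩ EF ∥ GD]
4. D_y = 16/15  [GE ∥ DF ∩ EF ∥ GD]
   → D = (-136/15, 16/15)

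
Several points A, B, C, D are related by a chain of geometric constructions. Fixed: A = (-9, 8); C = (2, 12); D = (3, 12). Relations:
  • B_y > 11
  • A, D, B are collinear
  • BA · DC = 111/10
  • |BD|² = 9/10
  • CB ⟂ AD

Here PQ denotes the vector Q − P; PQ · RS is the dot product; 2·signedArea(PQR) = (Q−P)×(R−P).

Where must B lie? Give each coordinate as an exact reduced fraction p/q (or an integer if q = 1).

1. B_x = 21/10  [A, D, B are collinear ∩ CB ⟂ AD]
2. B_y = 117/10  [A, D, B are collinear ∩ CB ⟂ AD]
   → B = (21/10, 117/10)

B = (21/10, 117/10)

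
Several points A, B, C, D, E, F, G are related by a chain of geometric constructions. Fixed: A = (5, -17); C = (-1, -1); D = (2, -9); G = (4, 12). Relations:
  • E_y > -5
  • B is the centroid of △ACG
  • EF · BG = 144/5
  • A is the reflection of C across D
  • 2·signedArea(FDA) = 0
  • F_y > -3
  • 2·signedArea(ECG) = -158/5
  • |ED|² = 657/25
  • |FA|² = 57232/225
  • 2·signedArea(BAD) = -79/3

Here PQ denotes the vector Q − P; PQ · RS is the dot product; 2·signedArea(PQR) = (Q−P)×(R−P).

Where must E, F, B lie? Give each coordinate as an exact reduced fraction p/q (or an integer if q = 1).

1. E_x = 1/5  [line -13·x + 5·y + 118/5 = 0 ∩ |ED|² = 657/25]
2. E_y = -21/5  [line -13·x + 5·y + 118/5 = 0 ∩ |ED|² = 657/25]
   → E = (1/5, -21/5)
3. F_x = -3/5  [line 8·x + 3·y + 11 = 0 ∩ |FA|² = 57232/225]
4. F_y = -31/15  [line 8·x + 3·y + 11 = 0 ∩ |FA|² = 57232/225]
   → F = (-3/5, -31/15)
5. B_x = 8/3  [B is the centroid of △ACG]
6. B_y = -2  [B is the centroid of △ACG]
   → B = (8/3, -2)

B = (8/3, -2)
E = (1/5, -21/5)
F = (-3/5, -31/15)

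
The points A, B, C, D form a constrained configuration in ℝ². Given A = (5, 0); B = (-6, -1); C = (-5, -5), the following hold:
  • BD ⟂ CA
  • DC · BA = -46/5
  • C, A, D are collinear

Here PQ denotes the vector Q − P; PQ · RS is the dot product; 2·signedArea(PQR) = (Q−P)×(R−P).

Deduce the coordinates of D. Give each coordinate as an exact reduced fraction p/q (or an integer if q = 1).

D = (-21/5, -23/5)

1. D_x = -21/5  [C, A, D are collinear ∩ BD ⟂ CA]
2. D_y = -23/5  [C, A, D are collinear ∩ BD ⟂ CA]
   → D = (-21/5, -23/5)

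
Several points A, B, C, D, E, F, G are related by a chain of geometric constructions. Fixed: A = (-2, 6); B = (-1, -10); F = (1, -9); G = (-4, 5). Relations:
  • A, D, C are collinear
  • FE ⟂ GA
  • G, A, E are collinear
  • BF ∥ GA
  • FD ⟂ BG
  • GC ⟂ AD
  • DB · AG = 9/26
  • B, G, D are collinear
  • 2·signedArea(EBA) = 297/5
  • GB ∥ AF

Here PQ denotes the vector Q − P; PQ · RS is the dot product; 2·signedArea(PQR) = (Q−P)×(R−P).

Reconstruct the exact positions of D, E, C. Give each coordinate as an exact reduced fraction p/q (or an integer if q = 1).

1. D_x = -29/26  [B, G, D are collinear ∩ FD ⟂ BG]
2. D_y = -245/26  [B, G, D are collinear ∩ FD ⟂ BG]
   → D = (-29/26, -245/26)
3. E_x = -28/5  [G, A, E are collinear ∩ FE ⟂ GA]
4. E_y = 21/5  [G, A, E are collinear ∩ FE ⟂ GA]
   → E = (-28/5, 21/5)
5. C_x = -62899/32266  [A, D, C are collinear ∩ GC ⟂ AD]
6. C_y = 165125/32266  [A, D, C are collinear ∩ GC ⟂ AD]
   → C = (-62899/32266, 165125/32266)

C = (-62899/32266, 165125/32266)
D = (-29/26, -245/26)
E = (-28/5, 21/5)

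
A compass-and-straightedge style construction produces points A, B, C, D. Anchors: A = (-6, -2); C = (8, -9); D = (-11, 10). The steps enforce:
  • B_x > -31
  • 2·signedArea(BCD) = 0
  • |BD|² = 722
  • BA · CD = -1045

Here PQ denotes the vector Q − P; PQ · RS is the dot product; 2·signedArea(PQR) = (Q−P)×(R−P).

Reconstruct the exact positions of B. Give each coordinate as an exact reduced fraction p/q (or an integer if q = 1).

1. B_x = -30  [2·signedArea(BCD) = 0 ∩ BA · CD = -1045]
2. B_y = 29  [2·signedArea(BCD) = 0 ∩ BA · CD = -1045]
   → B = (-30, 29)

B = (-30, 29)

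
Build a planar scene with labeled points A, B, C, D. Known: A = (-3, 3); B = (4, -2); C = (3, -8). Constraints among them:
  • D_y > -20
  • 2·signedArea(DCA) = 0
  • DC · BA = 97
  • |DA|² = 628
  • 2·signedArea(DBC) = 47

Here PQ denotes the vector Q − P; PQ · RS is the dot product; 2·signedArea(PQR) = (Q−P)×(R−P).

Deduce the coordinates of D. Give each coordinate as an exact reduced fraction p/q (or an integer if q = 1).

1. D_x = 9  [2·signedArea(DCA) = 0 ∩ DC · BA = 97]
2. D_y = -19  [2·signedArea(DCA) = 0 ∩ DC · BA = 97]
   → D = (9, -19)

D = (9, -19)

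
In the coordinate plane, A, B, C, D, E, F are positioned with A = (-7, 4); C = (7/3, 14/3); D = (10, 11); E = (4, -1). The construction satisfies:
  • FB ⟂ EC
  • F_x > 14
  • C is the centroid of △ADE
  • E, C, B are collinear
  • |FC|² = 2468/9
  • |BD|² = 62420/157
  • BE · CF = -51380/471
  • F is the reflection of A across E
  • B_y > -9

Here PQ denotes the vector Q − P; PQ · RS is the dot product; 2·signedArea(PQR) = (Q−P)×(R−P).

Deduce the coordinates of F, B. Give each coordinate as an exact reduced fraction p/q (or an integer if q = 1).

B = (978/157, -1347/157)
F = (15, -6)

1. F_x = 15  [F is the reflection of A across E]
2. F_y = -6  [F is the reflection of A across E]
   → F = (15, -6)
3. B_x = 978/157  [E, C, B are collinear ∩ FB ⟂ EC]
4. B_y = -1347/157  [E, C, B are collinear ∩ FB ⟂ EC]
   → B = (978/157, -1347/157)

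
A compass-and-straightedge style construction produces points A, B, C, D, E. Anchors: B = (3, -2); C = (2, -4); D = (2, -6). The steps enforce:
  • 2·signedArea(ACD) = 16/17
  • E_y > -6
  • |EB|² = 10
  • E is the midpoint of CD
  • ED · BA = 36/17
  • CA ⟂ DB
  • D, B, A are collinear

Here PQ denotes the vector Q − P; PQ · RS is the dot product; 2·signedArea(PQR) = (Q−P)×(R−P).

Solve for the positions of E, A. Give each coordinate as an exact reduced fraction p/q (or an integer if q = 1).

1. E_x = 2  [E is the midpoint of CD]
2. E_y = -5  [E is the midpoint of CD]
   → E = (2, -5)
3. A_x = 42/17  [D, B, A are collinear ∩ CA ⟂ DB]
4. A_y = -70/17  [D, B, A are collinear ∩ CA ⟂ DB]
   → A = (42/17, -70/17)

A = (42/17, -70/17)
E = (2, -5)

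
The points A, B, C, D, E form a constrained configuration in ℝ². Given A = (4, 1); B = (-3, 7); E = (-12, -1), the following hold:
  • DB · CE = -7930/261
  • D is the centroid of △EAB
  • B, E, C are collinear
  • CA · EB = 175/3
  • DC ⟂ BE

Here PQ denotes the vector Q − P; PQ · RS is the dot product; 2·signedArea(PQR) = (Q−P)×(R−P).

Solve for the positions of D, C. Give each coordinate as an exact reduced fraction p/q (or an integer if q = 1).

C = (-165/29, 401/87)
D = (-11/3, 7/3)

1. D_x = -11/3  [D is the centroid of △EAB]
2. D_y = 7/3  [D is the centroid of △EAB]
   → D = (-11/3, 7/3)
3. C_x = -165/29  [B, E, C are collinear ∩ DC ⟂ BE]
4. C_y = 401/87  [B, E, C are collinear ∩ DC ⟂ BE]
   → C = (-165/29, 401/87)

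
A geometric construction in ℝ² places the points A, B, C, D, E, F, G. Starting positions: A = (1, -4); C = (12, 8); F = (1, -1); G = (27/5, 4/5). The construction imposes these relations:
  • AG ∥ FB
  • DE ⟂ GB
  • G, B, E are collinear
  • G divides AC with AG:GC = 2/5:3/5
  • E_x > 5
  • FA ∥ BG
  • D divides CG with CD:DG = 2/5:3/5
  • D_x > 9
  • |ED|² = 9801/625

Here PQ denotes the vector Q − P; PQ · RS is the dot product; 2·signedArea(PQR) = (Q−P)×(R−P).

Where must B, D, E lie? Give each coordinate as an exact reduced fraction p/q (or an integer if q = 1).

1. B_x = 27/5  [FA ∥ BG ∩ AG ∥ FB]
2. B_y = 19/5  [FA ∥ BG ∩ AG ∥ FB]
   → B = (27/5, 19/5)
3. D_x = 234/25  [D divides CG with CD:DG = 2/5:3/5]
4. D_y = 128/25  [D divides CG with CD:DG = 2/5:3/5]
   → D = (234/25, 128/25)
5. E_x = 27/5  [G, B, E are collinear ∩ DE ⟂ GB]
6. E_y = 128/25  [G, B, E are collinear ∩ DE ⟂ GB]
   → E = (27/5, 128/25)

B = (27/5, 19/5)
D = (234/25, 128/25)
E = (27/5, 128/25)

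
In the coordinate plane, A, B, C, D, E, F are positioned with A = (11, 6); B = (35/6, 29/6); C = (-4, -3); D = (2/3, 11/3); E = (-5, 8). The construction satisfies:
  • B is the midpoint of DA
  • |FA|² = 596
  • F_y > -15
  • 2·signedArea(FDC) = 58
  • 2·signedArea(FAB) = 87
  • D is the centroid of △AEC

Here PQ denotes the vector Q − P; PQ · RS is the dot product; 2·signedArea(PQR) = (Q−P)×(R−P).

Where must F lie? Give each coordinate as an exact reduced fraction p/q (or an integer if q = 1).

1. F_x = -3  [2·signedArea(FAB) = 87 ∩ 2·signedArea(FDC) = 58]
2. F_y = -14  [2·signedArea(FAB) = 87 ∩ 2·signedArea(FDC) = 58]
   → F = (-3, -14)

F = (-3, -14)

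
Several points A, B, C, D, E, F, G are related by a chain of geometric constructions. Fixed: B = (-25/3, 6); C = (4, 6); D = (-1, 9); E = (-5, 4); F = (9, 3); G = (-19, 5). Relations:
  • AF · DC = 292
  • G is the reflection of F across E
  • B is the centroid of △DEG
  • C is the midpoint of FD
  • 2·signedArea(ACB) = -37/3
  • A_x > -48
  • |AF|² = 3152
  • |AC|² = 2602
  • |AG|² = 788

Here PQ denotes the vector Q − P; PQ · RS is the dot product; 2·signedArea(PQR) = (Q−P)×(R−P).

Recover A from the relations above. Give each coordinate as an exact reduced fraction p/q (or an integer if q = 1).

A = (-47, 7)

1. A_x = -47  [2·signedArea(ACB) = -37/3 ∩ AF · DC = 292]
2. A_y = 7  [2·signedArea(ACB) = -37/3 ∩ AF · DC = 292]
   → A = (-47, 7)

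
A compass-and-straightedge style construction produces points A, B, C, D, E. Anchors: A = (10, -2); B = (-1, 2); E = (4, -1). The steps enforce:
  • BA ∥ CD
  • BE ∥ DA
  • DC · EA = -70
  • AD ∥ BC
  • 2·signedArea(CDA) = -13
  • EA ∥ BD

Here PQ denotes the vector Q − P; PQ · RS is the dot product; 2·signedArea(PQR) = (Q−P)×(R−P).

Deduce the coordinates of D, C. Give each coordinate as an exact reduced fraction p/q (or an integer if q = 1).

1. D_x = 5  [BE ∥ DA ∩ EA ∥ BD]
2. D_y = 1  [BE ∥ DA ∩ EA ∥ BD]
   → D = (5, 1)
3. C_x = -6  [BA ∥ CD ∩ AD ∥ BC]
4. C_y = 5  [BA ∥ CD ∩ AD ∥ BC]
   → C = (-6, 5)

C = (-6, 5)
D = (5, 1)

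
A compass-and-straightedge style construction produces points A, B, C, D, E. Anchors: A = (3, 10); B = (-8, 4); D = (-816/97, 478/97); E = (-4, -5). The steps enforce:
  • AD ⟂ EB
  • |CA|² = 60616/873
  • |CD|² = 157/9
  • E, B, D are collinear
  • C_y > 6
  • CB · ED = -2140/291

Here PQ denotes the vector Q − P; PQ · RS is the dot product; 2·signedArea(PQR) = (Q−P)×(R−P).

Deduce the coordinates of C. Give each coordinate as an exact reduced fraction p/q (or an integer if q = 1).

C = (-1301/291, 612/97)

1. C_x = -1301/291  [line 428/97·x + -963/97·y + 23968/291 = 0 ∩ |CD|² = 157/9]
2. C_y = 612/97  [line 428/97·x + -963/97·y + 23968/291 = 0 ∩ |CD|² = 157/9]
   → C = (-1301/291, 612/97)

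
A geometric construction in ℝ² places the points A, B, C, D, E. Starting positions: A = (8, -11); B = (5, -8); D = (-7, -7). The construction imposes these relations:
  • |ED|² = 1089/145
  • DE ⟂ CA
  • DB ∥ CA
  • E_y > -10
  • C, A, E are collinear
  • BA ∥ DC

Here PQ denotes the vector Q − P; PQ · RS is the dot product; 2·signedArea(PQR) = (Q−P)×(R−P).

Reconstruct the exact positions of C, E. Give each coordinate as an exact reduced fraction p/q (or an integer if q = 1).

1. C_x = -4  [DB ∥ CA ∩ BA ∥ DC]
2. C_y = -10  [DB ∥ CA ∩ BA ∥ DC]
   → C = (-4, -10)
3. E_x = -1048/145  [C, A, E are collinear ∩ DE ⟂ CA]
4. E_y = -1411/145  [C, A, E are collinear ∩ DE ⟂ CA]
   → E = (-1048/145, -1411/145)

C = (-4, -10)
E = (-1048/145, -1411/145)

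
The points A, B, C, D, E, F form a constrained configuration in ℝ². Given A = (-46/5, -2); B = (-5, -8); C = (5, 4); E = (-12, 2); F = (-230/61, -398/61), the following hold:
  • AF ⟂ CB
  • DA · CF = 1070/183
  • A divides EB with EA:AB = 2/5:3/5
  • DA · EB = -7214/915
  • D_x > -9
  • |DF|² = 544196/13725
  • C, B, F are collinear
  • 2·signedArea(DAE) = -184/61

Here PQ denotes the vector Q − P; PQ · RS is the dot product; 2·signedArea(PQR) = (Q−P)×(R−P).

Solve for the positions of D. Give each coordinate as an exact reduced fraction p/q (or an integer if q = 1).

D = (-7616/915, -398/183)

1. D_x = -7616/915  [DA · EB = -7214/915 ∩ DA · CF = 1070/183]
2. D_y = -398/183  [DA · EB = -7214/915 ∩ DA · CF = 1070/183]
   → D = (-7616/915, -398/183)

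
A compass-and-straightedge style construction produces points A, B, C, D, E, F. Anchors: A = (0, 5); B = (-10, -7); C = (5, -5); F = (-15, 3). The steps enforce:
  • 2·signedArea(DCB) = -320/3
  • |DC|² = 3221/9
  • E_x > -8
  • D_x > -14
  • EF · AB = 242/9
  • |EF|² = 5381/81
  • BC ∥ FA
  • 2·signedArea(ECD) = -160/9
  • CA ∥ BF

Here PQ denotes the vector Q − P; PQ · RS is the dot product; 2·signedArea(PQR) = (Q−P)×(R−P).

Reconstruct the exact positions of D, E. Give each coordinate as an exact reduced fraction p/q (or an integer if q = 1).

1. E_x = -70/9  [line 10·x + 12·y + 784/9 = 0 ∩ |EF|² = 5381/81]
2. E_y = -7/9  [line 10·x + 12·y + 784/9 = 0 ∩ |EF|² = 5381/81]
   → E = (-70/9, -7/9)
3. D_x = -40/3  [2·signedArea(DCB) = -320/3 ∩ 2·signedArea(ECD) = -160/9]
4. D_y = -1/3  [2·signedArea(DCB) = -320/3 ∩ 2·signedArea(ECD) = -160/9]
   → D = (-40/3, -1/3)

D = (-40/3, -1/3)
E = (-70/9, -7/9)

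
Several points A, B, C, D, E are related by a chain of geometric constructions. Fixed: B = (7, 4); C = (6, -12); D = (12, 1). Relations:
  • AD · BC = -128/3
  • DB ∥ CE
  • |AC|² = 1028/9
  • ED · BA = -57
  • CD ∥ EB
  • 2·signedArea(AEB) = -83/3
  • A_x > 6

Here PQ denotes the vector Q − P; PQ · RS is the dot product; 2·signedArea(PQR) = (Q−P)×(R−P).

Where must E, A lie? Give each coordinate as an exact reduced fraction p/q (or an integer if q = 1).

A = (20/3, -4/3)
E = (1, -9)

1. E_x = 1  [CD ∥ EB ∩ DB ∥ CE]
2. E_y = -9  [CD ∥ EB ∩ DB ∥ CE]
   → E = (1, -9)
3. A_x = 20/3  [AD · BC = -128/3 ∩ 2·signedArea(AEB) = -83/3]
4. A_y = -4/3  [AD · BC = -128/3 ∩ 2·signedArea(AEB) = -83/3]
   → A = (20/3, -4/3)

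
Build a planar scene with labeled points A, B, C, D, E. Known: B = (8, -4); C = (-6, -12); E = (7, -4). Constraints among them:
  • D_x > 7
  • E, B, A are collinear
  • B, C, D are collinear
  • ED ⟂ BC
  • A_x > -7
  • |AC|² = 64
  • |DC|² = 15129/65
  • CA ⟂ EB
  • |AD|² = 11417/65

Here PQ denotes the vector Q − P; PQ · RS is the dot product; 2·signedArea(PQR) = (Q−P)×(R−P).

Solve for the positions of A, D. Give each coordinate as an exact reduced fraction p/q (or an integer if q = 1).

1. A_x = -6  [E, B, A are collinear ∩ CA ⟂ EB]
2. A_y = -4  [E, B, A are collinear ∩ CA ⟂ EB]
   → A = (-6, -4)
3. D_x = 471/65  [B, C, D are collinear ∩ ED ⟂ BC]
4. D_y = -288/65  [B, C, D are collinear ∩ ED ⟂ BC]
   → D = (471/65, -288/65)

A = (-6, -4)
D = (471/65, -288/65)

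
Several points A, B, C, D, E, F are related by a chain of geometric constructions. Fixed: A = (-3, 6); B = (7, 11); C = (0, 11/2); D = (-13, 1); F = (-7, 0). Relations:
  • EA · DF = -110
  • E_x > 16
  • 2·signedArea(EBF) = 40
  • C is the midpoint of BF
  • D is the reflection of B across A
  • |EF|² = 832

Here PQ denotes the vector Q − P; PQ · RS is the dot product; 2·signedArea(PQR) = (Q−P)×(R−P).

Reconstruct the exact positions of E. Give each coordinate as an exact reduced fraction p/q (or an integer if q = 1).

1. E_x = 17  [EA · DF = -110 ∩ 2·signedArea(EBF) = 40]
2. E_y = 16  [EA · DF = -110 ∩ 2·signedArea(EBF) = 40]
   → E = (17, 16)

E = (17, 16)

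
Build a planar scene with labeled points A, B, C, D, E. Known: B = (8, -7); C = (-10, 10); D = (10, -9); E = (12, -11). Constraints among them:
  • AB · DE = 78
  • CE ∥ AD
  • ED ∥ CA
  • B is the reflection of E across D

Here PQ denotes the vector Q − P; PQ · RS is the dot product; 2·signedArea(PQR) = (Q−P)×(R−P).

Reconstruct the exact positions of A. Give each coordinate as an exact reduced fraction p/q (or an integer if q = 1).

1. A_x = -12  [CE ∥ AD ∩ ED ∥ CA]
2. A_y = 12  [CE ∥ AD ∩ ED ∥ CA]
   → A = (-12, 12)

A = (-12, 12)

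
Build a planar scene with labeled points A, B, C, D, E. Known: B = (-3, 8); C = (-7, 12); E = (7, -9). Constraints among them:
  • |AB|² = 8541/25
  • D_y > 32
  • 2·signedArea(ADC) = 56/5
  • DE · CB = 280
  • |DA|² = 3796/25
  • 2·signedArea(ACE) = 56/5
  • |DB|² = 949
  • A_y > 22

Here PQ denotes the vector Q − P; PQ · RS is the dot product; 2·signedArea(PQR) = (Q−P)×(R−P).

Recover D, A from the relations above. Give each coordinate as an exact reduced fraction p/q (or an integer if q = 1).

A = (-69/5, 23)
D = (-21, 33)

1. D_x = -21  [line -4·x + 4·y + -216 = 0 ∩ |DB|² = 949]
2. D_y = 33  [line -4·x + 4·y + -216 = 0 ∩ |DB|² = 949]
   → D = (-21, 33)
3. A_x = -69/5  [line 21·x + 14·y + -161/5 = 0 ∩ |AB|² = 8541/25]
4. A_y = 23  [line 21·x + 14·y + -161/5 = 0 ∩ |AB|² = 8541/25]
   → A = (-69/5, 23)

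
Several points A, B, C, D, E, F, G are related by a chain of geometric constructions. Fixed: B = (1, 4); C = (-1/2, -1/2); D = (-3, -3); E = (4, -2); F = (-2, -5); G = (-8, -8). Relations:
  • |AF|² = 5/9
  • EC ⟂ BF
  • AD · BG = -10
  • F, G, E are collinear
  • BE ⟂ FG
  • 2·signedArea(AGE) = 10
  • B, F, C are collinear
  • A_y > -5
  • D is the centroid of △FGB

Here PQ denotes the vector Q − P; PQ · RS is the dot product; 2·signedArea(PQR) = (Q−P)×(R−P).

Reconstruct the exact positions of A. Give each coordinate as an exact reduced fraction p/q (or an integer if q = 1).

A = (-7/3, -13/3)

1. A_x = -7/3  [2·signedArea(AGE) = 10 ∩ AD · BG = -10]
2. A_y = -13/3  [2·signedArea(AGE) = 10 ∩ AD · BG = -10]
   → A = (-7/3, -13/3)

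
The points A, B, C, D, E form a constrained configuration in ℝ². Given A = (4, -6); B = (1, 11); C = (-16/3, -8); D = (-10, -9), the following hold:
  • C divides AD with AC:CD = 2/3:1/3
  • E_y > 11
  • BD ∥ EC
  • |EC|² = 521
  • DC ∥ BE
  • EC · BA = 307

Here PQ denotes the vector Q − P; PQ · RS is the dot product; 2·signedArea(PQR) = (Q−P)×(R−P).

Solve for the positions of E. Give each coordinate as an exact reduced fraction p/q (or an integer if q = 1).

E = (17/3, 12)

1. E_x = 17/3  [BD ∥ EC ∩ DC ∥ BE]
2. E_y = 12  [BD ∥ EC ∩ DC ∥ BE]
   → E = (17/3, 12)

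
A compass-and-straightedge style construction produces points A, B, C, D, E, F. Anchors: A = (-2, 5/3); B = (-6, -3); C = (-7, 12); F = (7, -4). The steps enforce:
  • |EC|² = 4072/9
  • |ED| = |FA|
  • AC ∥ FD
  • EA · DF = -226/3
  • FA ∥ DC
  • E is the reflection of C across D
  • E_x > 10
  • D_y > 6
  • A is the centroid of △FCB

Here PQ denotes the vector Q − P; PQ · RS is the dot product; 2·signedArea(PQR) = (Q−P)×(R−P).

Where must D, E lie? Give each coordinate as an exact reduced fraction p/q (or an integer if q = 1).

1. D_x = 2  [FA ∥ DC ∩ AC ∥ FD]
2. D_y = 19/3  [FA ∥ DC ∩ AC ∥ FD]
   → D = (2, 19/3)
3. E_x = 11  [E is the reflection of C across D]
4. E_y = 2/3  [E is the reflection of C across D]
   → E = (11, 2/3)

D = (2, 19/3)
E = (11, 2/3)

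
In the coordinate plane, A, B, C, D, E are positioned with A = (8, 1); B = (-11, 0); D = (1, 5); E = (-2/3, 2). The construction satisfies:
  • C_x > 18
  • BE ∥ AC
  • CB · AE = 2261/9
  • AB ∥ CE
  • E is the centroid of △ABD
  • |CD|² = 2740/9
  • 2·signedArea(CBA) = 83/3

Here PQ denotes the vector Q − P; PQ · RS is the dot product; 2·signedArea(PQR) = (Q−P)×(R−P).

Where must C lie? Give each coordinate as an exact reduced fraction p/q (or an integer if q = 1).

1. C_x = 55/3  [AB ∥ CE ∩ BE ∥ AC]
2. C_y = 3  [AB ∥ CE ∩ BE ∥ AC]
   → C = (55/3, 3)

C = (55/3, 3)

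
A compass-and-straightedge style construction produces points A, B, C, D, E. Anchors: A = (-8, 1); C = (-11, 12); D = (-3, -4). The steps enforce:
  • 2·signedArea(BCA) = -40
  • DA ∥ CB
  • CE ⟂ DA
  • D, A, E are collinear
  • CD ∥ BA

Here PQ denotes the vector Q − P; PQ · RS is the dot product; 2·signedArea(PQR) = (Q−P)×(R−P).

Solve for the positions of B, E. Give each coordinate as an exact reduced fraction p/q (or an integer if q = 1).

1. B_x = -16  [CD ∥ BA ∩ DA ∥ CB]
2. B_y = 17  [CD ∥ BA ∩ DA ∥ CB]
   → B = (-16, 17)
3. E_x = -15  [D, A, E are collinear ∩ CE ⟂ DA]
4. E_y = 8  [D, A, E are collinear ∩ CE ⟂ DA]
   → E = (-15, 8)

B = (-16, 17)
E = (-15, 8)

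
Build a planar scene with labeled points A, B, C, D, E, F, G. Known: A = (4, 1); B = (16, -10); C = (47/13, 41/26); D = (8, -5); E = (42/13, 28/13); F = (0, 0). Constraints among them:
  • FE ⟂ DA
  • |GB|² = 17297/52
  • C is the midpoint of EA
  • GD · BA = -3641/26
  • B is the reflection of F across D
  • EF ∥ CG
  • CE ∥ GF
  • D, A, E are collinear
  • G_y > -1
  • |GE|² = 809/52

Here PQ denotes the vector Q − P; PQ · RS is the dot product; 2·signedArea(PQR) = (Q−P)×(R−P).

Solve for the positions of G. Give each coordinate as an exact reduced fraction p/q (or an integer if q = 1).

G = (5/13, -15/26)

1. G_x = 5/13  [CE ∥ GF ∩ EF ∥ CG]
2. G_y = -15/26  [CE ∥ GF ∩ EF ∥ CG]
   → G = (5/13, -15/26)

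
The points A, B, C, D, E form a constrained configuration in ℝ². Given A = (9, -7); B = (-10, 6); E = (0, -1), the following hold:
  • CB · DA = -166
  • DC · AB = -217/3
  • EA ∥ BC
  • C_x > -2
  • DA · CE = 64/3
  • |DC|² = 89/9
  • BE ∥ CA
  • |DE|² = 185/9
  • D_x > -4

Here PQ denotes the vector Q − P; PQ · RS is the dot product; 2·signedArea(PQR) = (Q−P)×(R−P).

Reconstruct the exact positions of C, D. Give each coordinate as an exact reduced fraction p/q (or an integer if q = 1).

1. C_x = -1  [BE ∥ CA ∩ EA ∥ BC]
2. C_y = 0  [BE ∥ CA ∩ EA ∥ BC]
   → C = (-1, 0)
3. D_x = -11/3  [DA · CE = 64/3 ∩ CB · DA = -166]
4. D_y = 5/3  [DA · CE = 64/3 ∩ CB · DA = -166]
   → D = (-11/3, 5/3)

C = (-1, 0)
D = (-11/3, 5/3)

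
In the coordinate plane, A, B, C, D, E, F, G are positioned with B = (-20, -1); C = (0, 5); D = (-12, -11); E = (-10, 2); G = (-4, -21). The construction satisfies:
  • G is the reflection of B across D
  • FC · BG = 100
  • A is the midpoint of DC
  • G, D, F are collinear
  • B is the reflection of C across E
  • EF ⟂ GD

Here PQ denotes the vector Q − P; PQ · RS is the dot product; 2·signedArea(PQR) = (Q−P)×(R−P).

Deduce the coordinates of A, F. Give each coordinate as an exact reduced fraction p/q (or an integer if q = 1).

A = (-6, -3)
F = (-720/41, -166/41)

1. A_x = -6  [A is the midpoint of DC]
2. A_y = -3  [A is the midpoint of DC]
   → A = (-6, -3)
3. F_x = -720/41  [G, D, F are collinear ∩ EF ⟂ GD]
4. F_y = -166/41  [G, D, F are collinear ∩ EF ⟂ GD]
   → F = (-720/41, -166/41)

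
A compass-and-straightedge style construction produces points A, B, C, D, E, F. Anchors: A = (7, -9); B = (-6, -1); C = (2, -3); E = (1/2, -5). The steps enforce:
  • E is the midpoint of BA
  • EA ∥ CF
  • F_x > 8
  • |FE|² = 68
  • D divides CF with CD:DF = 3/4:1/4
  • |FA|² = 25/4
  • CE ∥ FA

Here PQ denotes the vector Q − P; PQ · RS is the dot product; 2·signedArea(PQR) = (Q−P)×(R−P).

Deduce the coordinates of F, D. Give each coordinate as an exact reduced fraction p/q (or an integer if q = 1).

1. F_x = 17/2  [CE ∥ FA ∩ EA ∥ CF]
2. F_y = -7  [CE ∥ FA ∩ EA ∥ CF]
   → F = (17/2, -7)
3. D_x = 55/8  [D divides CF with CD:DF = 3/4:1/4]
4. D_y = -6  [D divides CF with CD:DF = 3/4:1/4]
   → D = (55/8, -6)

D = (55/8, -6)
F = (17/2, -7)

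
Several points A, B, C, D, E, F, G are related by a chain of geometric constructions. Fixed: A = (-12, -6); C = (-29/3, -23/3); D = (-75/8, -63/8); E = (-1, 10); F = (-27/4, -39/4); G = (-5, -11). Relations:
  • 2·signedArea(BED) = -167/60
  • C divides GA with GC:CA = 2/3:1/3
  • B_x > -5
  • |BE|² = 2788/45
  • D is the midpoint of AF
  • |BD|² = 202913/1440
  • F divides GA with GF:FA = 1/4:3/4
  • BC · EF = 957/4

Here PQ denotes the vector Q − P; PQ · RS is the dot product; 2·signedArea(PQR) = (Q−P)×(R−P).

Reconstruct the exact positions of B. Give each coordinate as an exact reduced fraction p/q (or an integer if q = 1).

1. B_x = -67/15  [BC · EF = 957/4 ∩ 2·signedArea(BED) = -167/60]
2. B_y = 44/15  [BC · EF = 957/4 ∩ 2·signedArea(BED) = -167/60]
   → B = (-67/15, 44/15)

B = (-67/15, 44/15)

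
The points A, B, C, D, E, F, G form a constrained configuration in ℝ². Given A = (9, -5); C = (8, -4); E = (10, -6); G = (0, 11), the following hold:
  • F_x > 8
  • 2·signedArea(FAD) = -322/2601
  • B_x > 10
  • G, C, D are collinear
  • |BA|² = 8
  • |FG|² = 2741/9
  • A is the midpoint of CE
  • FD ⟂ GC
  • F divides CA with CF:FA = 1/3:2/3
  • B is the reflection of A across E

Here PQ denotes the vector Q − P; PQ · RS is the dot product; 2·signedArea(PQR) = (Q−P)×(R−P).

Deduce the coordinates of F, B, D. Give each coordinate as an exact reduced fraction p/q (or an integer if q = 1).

1. F_x = 25/3  [F divides CA with CF:FA = 1/3:2/3]
2. F_y = -13/3  [F divides CA with CF:FA = 1/3:2/3]
   → F = (25/3, -13/3)
3. B_x = 11  [B is the reflection of A across E]
4. B_y = -7  [B is the reflection of A across E]
   → B = (11, -7)
5. D_x = 7120/867  [G, C, D are collinear ∩ FD ⟂ GC]
6. D_y = -1271/289  [G, C, D are collinear ∩ FD ⟂ GC]
   → D = (7120/867, -1271/289)

B = (11, -7)
D = (7120/867, -1271/289)
F = (25/3, -13/3)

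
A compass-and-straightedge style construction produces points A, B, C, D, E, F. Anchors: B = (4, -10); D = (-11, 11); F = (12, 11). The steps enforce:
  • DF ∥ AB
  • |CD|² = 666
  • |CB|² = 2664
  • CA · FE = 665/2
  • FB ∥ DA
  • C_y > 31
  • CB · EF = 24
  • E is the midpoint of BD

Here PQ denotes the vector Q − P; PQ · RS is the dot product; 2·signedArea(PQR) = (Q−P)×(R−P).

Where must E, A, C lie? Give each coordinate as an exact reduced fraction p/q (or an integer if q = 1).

1. E_x = -7/2  [E is the midpoint of BD]
2. E_y = 1/2  [E is the midpoint of BD]
   → E = (-7/2, 1/2)
3. A_x = -19  [DF ∥ AB ∩ FB ∥ DA]
4. A_y = -10  [DF ∥ AB ∩ FB ∥ DA]
   → A = (-19, -10)
5. C_x = -26  [line -31/2·x + -21/2·y + -67 = 0 ∩ |CB|² = 2664]
6. C_y = 32  [line -31/2·x + -21/2·y + -67 = 0 ∩ |CB|² = 2664]
   → C = (-26, 32)

A = (-19, -10)
C = (-26, 32)
E = (-7/2, 1/2)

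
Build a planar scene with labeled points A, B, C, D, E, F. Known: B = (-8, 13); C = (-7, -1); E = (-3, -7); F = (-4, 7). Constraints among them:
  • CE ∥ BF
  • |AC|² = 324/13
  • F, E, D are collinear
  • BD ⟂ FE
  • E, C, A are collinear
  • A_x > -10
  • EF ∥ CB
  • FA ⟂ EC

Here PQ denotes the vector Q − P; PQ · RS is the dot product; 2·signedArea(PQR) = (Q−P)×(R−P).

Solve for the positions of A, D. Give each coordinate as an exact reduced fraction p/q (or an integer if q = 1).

A = (-127/13, 41/13)
D = (-876/197, 2611/197)

1. A_x = -127/13  [E, C, A are collinear ∩ FA ⟂ EC]
2. A_y = 41/13  [E, C, A are collinear ∩ FA ⟂ EC]
   → A = (-127/13, 41/13)
3. D_x = -876/197  [F, E, D are collinear ∩ BD ⟂ FE]
4. D_y = 2611/197  [F, E, D are collinear ∩ BD ⟂ FE]
   → D = (-876/197, 2611/197)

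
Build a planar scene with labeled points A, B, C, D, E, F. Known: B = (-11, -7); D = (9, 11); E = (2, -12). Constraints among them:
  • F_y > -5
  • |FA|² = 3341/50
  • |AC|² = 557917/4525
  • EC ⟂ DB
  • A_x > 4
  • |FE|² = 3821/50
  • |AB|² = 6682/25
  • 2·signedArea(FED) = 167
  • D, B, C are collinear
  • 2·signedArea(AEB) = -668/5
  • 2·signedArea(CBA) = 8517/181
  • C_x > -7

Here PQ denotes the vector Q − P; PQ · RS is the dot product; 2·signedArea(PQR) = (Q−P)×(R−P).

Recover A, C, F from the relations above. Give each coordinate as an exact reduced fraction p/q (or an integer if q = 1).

A = (24/5, -14/5)
C = (-1141/181, -502/181)
F = (-31/10, -49/10)

1. A_x = 24/5  [line -5·x + -13·y + -62/5 = 0 ∩ |AB|² = 6682/25]
2. A_y = -14/5  [line -5·x + -13·y + -62/5 = 0 ∩ |AB|² = 6682/25]
   → A = (24/5, -14/5)
3. C_x = -1141/181  [D, B, C are collinear ∩ EC ⟂ DB]
4. C_y = -502/181  [D, B, C are collinear ∩ EC ⟂ DB]
   → C = (-1141/181, -502/181)
5. F_x = -31/10  [line -23·x + 7·y + -37 = 0 ∩ |FE|² = 3821/50]
6. F_y = -49/10  [line -23·x + 7·y + -37 = 0 ∩ |FE|² = 3821/50]
   → F = (-31/10, -49/10)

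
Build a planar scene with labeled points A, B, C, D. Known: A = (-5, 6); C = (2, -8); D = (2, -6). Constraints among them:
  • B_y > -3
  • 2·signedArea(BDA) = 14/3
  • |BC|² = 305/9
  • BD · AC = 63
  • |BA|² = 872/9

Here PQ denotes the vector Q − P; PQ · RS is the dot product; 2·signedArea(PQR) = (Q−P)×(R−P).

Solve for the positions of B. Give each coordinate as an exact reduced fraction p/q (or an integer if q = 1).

B = (-1/3, -8/3)

1. B_x = -1/3  [BD · AC = 63 ∩ 2·signedArea(BDA) = 14/3]
2. B_y = -8/3  [BD · AC = 63 ∩ 2·signedArea(BDA) = 14/3]
   → B = (-1/3, -8/3)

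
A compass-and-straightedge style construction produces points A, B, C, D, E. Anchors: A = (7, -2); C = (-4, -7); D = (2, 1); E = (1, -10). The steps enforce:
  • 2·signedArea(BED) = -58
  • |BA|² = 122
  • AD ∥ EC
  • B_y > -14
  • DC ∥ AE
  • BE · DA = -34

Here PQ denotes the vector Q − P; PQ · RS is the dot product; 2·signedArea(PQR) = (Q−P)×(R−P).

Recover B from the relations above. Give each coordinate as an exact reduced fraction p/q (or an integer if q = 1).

1. B_x = 6  [BE · DA = -34 ∩ 2·signedArea(BED) = -58]
2. B_y = -13  [BE · DA = -34 ∩ 2·signedArea(BED) = -58]
   → B = (6, -13)

B = (6, -13)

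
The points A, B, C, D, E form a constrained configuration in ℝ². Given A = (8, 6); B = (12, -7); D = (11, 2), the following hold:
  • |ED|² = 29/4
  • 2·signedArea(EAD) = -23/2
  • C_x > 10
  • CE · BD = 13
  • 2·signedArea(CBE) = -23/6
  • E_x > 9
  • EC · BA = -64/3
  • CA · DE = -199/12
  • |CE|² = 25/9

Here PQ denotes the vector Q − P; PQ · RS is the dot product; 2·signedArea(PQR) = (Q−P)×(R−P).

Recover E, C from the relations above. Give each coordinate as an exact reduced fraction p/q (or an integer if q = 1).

C = (11, -11/6)
E = (10, -1/2)

1. E_x = 10  [line 4·x + 3·y + -77/2 = 0 ∩ |ED|² = 29/4]
2. E_y = -1/2  [line 4·x + 3·y + -77/2 = 0 ∩ |ED|² = 29/4]
   → E = (10, -1/2)
3. C_x = 11  [CE · BD = 13 ∩ EC · BA = -64/3]
4. C_y = -11/6  [CE · BD = 13 ∩ EC · BA = -64/3]
   → C = (11, -11/6)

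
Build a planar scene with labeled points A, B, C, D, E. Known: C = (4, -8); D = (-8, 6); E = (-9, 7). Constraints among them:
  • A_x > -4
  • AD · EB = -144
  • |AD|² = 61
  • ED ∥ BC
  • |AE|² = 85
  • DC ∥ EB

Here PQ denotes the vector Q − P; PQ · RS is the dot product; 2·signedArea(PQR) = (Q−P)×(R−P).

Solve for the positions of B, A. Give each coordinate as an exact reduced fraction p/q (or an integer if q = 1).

A = (-3, 0)
B = (3, -7)

1. B_x = 3  [ED ∥ BC ∩ DC ∥ EB]
2. B_y = -7  [ED ∥ BC ∩ DC ∥ EB]
   → B = (3, -7)
3. A_x = -3  [line -12·x + 14·y + -36 = 0 ∩ |AE|² = 85]
4. A_y = 0  [line -12·x + 14·y + -36 = 0 ∩ |AE|² = 85]
   → A = (-3, 0)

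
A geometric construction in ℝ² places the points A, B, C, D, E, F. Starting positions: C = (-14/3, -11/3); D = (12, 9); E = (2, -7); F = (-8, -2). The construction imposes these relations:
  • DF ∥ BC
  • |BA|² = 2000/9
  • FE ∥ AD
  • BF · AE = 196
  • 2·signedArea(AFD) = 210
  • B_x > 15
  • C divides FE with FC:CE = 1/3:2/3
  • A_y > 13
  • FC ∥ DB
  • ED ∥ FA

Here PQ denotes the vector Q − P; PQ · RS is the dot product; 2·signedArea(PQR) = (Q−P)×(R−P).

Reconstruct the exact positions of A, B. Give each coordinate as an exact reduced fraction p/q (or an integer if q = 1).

A = (2, 14)
B = (46/3, 22/3)

1. A_x = 2  [FE ∥ AD ∩ ED ∥ FA]
2. A_y = 14  [FE ∥ AD ∩ ED ∥ FA]
   → A = (2, 14)
3. B_x = 46/3  [DF ∥ BC ∩ FC ∥ DB]
4. B_y = 22/3  [DF ∥ BC ∩ FC ∥ DB]
   → B = (46/3, 22/3)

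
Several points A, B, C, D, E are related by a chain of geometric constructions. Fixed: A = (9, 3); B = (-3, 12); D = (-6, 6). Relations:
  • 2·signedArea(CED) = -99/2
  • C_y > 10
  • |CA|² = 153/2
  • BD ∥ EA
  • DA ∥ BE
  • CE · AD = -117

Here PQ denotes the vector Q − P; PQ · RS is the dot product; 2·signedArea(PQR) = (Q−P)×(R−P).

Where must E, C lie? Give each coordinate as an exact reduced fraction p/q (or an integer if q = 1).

C = (9/2, 21/2)
E = (12, 9)

1. E_x = 12  [BD ∥ EA ∩ DA ∥ BE]
2. E_y = 9  [BD ∥ EA ∩ DA ∥ BE]
   → E = (12, 9)
3. C_x = 9/2  [CE · AD = -117 ∩ 2·signedArea(CED) = -99/2]
4. C_y = 21/2  [CE · AD = -117 ∩ 2·signedArea(CED) = -99/2]
   → C = (9/2, 21/2)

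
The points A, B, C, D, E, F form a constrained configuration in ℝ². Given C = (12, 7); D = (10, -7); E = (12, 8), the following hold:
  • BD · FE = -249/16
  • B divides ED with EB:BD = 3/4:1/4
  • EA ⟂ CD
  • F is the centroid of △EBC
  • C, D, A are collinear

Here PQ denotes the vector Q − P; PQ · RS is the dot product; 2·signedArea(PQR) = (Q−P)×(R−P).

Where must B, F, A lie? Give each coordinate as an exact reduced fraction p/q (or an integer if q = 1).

A = (607/50, 399/50)
B = (21/2, -13/4)
F = (23/2, 47/12)

1. B_x = 21/2  [B divides ED with EB:BD = 3/4:1/4]
2. B_y = -13/4  [B divides ED with EB:BD = 3/4:1/4]
   → B = (21/2, -13/4)
3. F_x = 23/2  [F is the centroid of △EBC]
4. F_y = 47/12  [F is the centroid of △EBC]
   → F = (23/2, 47/12)
5. A_x = 607/50  [C, D, A are collinear ∩ EA ⟂ CD]
6. A_y = 399/50  [C, D, A are collinear ∩ EA ⟂ CD]
   → A = (607/50, 399/50)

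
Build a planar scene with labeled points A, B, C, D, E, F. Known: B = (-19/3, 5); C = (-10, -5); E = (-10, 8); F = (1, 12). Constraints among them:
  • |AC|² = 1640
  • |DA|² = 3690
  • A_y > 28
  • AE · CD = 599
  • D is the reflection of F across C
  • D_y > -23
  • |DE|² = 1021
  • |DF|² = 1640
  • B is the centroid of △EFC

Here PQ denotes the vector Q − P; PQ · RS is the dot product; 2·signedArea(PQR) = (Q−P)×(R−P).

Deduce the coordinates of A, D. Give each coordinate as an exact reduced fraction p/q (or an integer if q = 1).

1. D_x = -21  [D is the reflection of F across C]
2. D_y = -22  [D is the reflection of F across C]
   → D = (-21, -22)
3. A_x = 12  [line 11·x + 17·y + -625 = 0 ∩ |AC|² = 1640]
4. A_y = 29  [line 11·x + 17·y + -625 = 0 ∩ |AC|² = 1640]
   → A = (12, 29)

A = (12, 29)
D = (-21, -22)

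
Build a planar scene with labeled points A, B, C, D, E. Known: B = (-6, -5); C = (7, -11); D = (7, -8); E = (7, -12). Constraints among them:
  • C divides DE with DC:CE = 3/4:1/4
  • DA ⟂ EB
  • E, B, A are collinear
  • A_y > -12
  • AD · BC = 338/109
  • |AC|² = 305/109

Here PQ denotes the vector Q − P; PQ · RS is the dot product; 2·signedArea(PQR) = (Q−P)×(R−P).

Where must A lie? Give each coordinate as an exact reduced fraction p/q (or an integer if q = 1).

A = (581/109, -1210/109)

1. A_x = 581/109  [E, B, A are collinear ∩ DA ⟂ EB]
2. A_y = -1210/109  [E, B, A are collinear ∩ DA ⟂ EB]
   → A = (581/109, -1210/109)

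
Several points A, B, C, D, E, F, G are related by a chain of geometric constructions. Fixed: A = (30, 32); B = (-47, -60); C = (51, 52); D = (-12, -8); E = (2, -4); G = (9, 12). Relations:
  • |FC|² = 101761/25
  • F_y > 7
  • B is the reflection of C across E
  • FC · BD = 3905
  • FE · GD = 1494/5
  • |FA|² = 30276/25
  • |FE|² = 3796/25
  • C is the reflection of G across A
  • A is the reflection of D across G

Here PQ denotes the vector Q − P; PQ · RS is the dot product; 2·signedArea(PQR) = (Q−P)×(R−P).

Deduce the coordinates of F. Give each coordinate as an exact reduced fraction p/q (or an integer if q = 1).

1. F_x = 24/5  [FC · BD = 3905 ∩ FE · GD = 1494/5]
2. F_y = 8  [FC · BD = 3905 ∩ FE · GD = 1494/5]
   → F = (24/5, 8)

F = (24/5, 8)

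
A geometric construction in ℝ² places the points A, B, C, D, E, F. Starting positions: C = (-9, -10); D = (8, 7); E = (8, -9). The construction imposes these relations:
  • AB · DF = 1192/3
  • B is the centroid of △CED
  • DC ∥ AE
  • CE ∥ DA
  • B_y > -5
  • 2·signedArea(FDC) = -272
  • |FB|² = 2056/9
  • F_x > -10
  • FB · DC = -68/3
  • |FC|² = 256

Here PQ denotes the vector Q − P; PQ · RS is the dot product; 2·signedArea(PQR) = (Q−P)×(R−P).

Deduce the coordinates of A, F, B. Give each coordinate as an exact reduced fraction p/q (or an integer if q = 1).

1. A_x = 25  [DC ∥ AE ∩ CE ∥ DA]
2. A_y = 8  [DC ∥ AE ∩ CE ∥ DA]
   → A = (25, 8)
3. F_x = -9  [line 17·x + -17·y + 255 = 0 ∩ |FC|² = 256]
4. F_y = 6  [line 17·x + -17·y + 255 = 0 ∩ |FC|² = 256]
   → F = (-9, 6)
5. B_x = 7/3  [B is the centroid of △CED]
6. B_y = -4  [B is the centroid of △CED]
   → B = (7/3, -4)

A = (25, 8)
B = (7/3, -4)
F = (-9, 6)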